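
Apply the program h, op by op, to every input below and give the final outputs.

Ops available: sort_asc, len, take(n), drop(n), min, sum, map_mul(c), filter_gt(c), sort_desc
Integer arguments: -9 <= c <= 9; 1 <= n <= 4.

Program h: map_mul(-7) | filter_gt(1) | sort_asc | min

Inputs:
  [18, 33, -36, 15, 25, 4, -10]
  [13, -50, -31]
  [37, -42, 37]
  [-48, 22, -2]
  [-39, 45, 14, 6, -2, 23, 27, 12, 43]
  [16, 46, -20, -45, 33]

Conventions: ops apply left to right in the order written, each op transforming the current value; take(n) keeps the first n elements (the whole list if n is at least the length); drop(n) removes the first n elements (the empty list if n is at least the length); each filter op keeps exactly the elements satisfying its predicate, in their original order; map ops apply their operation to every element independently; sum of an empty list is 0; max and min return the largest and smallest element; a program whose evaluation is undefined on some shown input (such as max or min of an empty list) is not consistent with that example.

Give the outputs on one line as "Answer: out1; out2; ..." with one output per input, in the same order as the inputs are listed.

Execution, op by op:
  [18, 33, -36, 15, 25, 4, -10] -> [-126, -231, 252, -105, -175, -28, 70] -> [252, 70] -> [70, 252] -> 70
  [13, -50, -31] -> [-91, 350, 217] -> [350, 217] -> [217, 350] -> 217
  [37, -42, 37] -> [-259, 294, -259] -> [294] -> [294] -> 294
  [-48, 22, -2] -> [336, -154, 14] -> [336, 14] -> [14, 336] -> 14
  [-39, 45, 14, 6, -2, 23, 27, 12, 43] -> [273, -315, -98, -42, 14, -161, -189, -84, -301] -> [273, 14] -> [14, 273] -> 14
  [16, 46, -20, -45, 33] -> [-112, -322, 140, 315, -231] -> [140, 315] -> [140, 315] -> 140

70; 217; 294; 14; 14; 140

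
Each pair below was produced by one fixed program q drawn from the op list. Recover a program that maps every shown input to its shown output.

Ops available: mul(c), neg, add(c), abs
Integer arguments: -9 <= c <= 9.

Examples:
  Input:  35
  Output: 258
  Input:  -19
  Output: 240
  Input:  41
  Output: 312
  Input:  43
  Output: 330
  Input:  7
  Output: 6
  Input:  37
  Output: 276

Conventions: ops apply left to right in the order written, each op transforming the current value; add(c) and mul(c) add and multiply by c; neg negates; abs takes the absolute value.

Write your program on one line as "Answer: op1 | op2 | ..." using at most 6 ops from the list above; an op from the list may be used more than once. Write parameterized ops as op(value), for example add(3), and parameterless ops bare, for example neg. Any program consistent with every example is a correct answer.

add(-7) | neg | abs | mul(-9) | neg | add(6)

Check, running the answer program on each example:
  35 -> 28 -> -28 -> 28 -> -252 -> 252 -> 258
  -19 -> -26 -> 26 -> 26 -> -234 -> 234 -> 240
  41 -> 34 -> -34 -> 34 -> -306 -> 306 -> 312
  43 -> 36 -> -36 -> 36 -> -324 -> 324 -> 330
  7 -> 0 -> 0 -> 0 -> 0 -> 0 -> 6
  37 -> 30 -> -30 -> 30 -> -270 -> 270 -> 276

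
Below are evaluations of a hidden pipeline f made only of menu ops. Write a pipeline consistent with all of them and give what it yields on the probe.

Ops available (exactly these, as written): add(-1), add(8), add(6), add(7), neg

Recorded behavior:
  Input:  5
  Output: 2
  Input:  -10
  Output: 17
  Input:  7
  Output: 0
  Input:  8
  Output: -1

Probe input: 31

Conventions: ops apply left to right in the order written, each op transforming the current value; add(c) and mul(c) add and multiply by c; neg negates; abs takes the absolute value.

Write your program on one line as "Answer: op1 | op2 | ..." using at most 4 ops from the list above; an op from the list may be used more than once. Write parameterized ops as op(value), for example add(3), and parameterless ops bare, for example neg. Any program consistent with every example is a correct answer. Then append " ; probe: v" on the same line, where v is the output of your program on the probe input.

add(-1) | neg | add(6) ; probe: -24

Check, running the answer program on each example:
  5 -> 4 -> -4 -> 2
  -10 -> -11 -> 11 -> 17
  7 -> 6 -> -6 -> 0
  8 -> 7 -> -7 -> -1
  probe: 31 -> 30 -> -30 -> -24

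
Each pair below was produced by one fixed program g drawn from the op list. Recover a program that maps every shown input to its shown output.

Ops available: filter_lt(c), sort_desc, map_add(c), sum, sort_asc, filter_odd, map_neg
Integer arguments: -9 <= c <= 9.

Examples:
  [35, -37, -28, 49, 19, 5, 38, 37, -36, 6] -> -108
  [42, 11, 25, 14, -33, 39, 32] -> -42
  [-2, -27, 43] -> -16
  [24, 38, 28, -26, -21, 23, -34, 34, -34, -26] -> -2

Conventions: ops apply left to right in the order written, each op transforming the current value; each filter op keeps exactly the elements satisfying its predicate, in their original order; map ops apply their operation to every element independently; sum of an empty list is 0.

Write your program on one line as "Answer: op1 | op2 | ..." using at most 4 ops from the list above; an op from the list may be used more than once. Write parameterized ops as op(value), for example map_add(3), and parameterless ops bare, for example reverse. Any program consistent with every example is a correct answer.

sort_desc | filter_odd | map_neg | sum

Check, running the answer program on each example:
  [35, -37, -28, 49, 19, 5, 38, 37, -36, 6] -> [49, 38, 37, 35, 19, 6, 5, -28, -36, -37] -> [49, 37, 35, 19, 5, -37] -> [-49, -37, -35, -19, -5, 37] -> -108
  [42, 11, 25, 14, -33, 39, 32] -> [42, 39, 32, 25, 14, 11, -33] -> [39, 25, 11, -33] -> [-39, -25, -11, 33] -> -42
  [-2, -27, 43] -> [43, -2, -27] -> [43, -27] -> [-43, 27] -> -16
  [24, 38, 28, -26, -21, 23, -34, 34, -34, -26] -> [38, 34, 28, 24, 23, -21, -26, -26, -34, -34] -> [23, -21] -> [-23, 21] -> -2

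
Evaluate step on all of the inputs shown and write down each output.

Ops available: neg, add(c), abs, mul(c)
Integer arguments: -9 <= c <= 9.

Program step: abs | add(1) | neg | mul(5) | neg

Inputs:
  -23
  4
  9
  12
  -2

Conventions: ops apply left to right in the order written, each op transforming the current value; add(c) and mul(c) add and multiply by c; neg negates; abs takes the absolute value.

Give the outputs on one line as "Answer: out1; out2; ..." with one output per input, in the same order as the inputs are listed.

120; 25; 50; 65; 15

Execution, op by op:
  -23 -> 23 -> 24 -> -24 -> -120 -> 120
  4 -> 4 -> 5 -> -5 -> -25 -> 25
  9 -> 9 -> 10 -> -10 -> -50 -> 50
  12 -> 12 -> 13 -> -13 -> -65 -> 65
  -2 -> 2 -> 3 -> -3 -> -15 -> 15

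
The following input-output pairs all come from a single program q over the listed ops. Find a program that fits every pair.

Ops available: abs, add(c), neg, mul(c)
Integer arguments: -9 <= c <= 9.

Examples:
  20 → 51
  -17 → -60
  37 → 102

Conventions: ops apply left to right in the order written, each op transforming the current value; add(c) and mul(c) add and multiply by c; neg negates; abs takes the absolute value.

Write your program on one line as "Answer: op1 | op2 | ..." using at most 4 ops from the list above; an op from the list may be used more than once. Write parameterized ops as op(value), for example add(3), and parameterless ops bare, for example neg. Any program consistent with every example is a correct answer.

add(1) | add(-4) | mul(3)

Check, running the answer program on each example:
  20 -> 21 -> 17 -> 51
  -17 -> -16 -> -20 -> -60
  37 -> 38 -> 34 -> 102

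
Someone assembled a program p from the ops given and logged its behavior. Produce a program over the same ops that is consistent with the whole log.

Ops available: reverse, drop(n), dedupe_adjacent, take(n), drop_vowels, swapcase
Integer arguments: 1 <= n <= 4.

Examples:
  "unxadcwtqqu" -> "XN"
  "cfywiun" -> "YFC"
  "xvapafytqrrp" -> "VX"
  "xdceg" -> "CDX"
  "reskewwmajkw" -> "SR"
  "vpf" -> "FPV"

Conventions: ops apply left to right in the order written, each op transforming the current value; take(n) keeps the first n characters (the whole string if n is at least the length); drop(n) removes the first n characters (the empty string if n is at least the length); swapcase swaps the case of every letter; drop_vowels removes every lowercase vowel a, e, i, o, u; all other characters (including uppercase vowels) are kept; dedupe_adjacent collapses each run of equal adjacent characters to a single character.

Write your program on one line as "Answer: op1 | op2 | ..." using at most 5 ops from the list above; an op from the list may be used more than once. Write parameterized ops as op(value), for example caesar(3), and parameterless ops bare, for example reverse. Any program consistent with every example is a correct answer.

take(3) | drop_vowels | swapcase | reverse

Check, running the answer program on each example:
  "unxadcwtqqu" -> "unx" -> "nx" -> "NX" -> "XN"
  "cfywiun" -> "cfy" -> "cfy" -> "CFY" -> "YFC"
  "xvapafytqrrp" -> "xva" -> "xv" -> "XV" -> "VX"
  "xdceg" -> "xdc" -> "xdc" -> "XDC" -> "CDX"
  "reskewwmajkw" -> "res" -> "rs" -> "RS" -> "SR"
  "vpf" -> "vpf" -> "vpf" -> "VPF" -> "FPV"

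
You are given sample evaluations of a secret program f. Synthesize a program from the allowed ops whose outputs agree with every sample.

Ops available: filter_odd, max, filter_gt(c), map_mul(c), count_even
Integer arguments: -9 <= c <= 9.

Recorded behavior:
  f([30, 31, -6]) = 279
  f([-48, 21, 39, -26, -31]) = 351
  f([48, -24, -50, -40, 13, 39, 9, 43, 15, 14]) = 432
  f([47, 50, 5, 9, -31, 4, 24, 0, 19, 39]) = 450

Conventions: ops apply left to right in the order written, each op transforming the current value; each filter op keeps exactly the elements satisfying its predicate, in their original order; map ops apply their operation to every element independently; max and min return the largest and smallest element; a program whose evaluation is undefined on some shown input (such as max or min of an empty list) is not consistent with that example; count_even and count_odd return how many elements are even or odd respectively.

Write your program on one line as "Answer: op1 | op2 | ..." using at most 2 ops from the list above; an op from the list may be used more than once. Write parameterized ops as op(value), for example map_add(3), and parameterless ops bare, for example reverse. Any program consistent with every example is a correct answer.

map_mul(9) | max

Check, running the answer program on each example:
  [30, 31, -6] -> [270, 279, -54] -> 279
  [-48, 21, 39, -26, -31] -> [-432, 189, 351, -234, -279] -> 351
  [48, -24, -50, -40, 13, 39, 9, 43, 15, 14] -> [432, -216, -450, -360, 117, 351, 81, 387, 135, 126] -> 432
  [47, 50, 5, 9, -31, 4, 24, 0, 19, 39] -> [423, 450, 45, 81, -279, 36, 216, 0, 171, 351] -> 450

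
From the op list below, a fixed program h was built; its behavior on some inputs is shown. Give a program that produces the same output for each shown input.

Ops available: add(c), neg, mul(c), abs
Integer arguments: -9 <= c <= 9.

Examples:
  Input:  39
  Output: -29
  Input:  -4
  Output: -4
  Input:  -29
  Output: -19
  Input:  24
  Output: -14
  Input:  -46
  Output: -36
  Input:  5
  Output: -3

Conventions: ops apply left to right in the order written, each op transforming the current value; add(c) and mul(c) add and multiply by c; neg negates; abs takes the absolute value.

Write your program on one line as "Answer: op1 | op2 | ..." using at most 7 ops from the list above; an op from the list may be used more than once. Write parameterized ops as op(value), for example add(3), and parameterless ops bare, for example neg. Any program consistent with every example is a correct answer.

abs | add(-9) | neg | abs | add(-1) | neg

Check, running the answer program on each example:
  39 -> 39 -> 30 -> -30 -> 30 -> 29 -> -29
  -4 -> 4 -> -5 -> 5 -> 5 -> 4 -> -4
  -29 -> 29 -> 20 -> -20 -> 20 -> 19 -> -19
  24 -> 24 -> 15 -> -15 -> 15 -> 14 -> -14
  -46 -> 46 -> 37 -> -37 -> 37 -> 36 -> -36
  5 -> 5 -> -4 -> 4 -> 4 -> 3 -> -3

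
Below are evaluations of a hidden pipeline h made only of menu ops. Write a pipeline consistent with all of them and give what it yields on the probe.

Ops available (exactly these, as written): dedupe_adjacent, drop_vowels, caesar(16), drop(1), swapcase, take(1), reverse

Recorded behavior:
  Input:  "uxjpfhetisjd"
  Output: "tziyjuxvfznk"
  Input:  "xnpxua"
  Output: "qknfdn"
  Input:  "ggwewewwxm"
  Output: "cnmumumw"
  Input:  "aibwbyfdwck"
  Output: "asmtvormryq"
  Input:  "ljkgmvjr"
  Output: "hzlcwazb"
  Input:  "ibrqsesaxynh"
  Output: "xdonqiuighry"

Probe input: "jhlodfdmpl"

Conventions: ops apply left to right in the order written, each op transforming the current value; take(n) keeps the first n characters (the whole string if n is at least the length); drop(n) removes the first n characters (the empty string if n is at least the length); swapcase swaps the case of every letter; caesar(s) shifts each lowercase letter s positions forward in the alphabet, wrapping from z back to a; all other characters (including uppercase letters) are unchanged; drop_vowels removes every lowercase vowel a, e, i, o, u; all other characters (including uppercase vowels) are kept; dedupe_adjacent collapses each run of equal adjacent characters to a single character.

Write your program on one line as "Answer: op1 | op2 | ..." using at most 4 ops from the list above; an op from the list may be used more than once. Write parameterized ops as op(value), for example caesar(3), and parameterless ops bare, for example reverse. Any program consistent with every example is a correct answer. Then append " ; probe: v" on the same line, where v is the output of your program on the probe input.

reverse | caesar(16) | dedupe_adjacent ; probe: "bfctvtebxz"

Check, running the answer program on each example:
  "uxjpfhetisjd" -> "djsitehfpjxu" -> "tziyjuxvfznk" -> "tziyjuxvfznk"
  "xnpxua" -> "auxpnx" -> "qknfdn" -> "qknfdn"
  "ggwewewwxm" -> "mxwwewewgg" -> "cnmmumumww" -> "cnmumumw"
  "aibwbyfdwck" -> "kcwdfybwbia" -> "asmtvormryq" -> "asmtvormryq"
  "ljkgmvjr" -> "rjvmgkjl" -> "hzlcwazb" -> "hzlcwazb"
  "ibrqsesaxynh" -> "hnyxasesqrbi" -> "xdonqiuighry" -> "xdonqiuighry"
  probe: "jhlodfdmpl" -> "lpmdfdolhj" -> "bfctvtebxz" -> "bfctvtebxz"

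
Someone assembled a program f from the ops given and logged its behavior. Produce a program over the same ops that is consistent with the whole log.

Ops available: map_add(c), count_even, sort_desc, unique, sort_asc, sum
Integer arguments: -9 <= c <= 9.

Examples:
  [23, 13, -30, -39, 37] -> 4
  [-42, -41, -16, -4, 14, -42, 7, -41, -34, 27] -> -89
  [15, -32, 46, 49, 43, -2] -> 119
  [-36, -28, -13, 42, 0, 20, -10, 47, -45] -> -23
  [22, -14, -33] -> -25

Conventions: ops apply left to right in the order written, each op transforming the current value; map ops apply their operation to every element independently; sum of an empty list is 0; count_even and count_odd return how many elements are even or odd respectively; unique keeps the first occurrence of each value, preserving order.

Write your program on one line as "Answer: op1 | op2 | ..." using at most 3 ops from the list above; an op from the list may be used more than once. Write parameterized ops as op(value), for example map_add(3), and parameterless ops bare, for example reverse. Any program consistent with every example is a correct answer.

unique | sum

Check, running the answer program on each example:
  [23, 13, -30, -39, 37] -> [23, 13, -30, -39, 37] -> 4
  [-42, -41, -16, -4, 14, -42, 7, -41, -34, 27] -> [-42, -41, -16, -4, 14, 7, -34, 27] -> -89
  [15, -32, 46, 49, 43, -2] -> [15, -32, 46, 49, 43, -2] -> 119
  [-36, -28, -13, 42, 0, 20, -10, 47, -45] -> [-36, -28, -13, 42, 0, 20, -10, 47, -45] -> -23
  [22, -14, -33] -> [22, -14, -33] -> -25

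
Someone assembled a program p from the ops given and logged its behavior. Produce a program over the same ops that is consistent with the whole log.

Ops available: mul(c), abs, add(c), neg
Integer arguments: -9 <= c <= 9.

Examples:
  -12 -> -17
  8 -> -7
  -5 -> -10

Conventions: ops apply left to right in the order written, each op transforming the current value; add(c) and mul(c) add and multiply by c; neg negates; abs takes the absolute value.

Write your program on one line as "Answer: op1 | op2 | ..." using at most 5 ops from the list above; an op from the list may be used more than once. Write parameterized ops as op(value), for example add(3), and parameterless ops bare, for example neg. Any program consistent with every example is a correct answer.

add(-3) | abs | neg | add(-2)

Check, running the answer program on each example:
  -12 -> -15 -> 15 -> -15 -> -17
  8 -> 5 -> 5 -> -5 -> -7
  -5 -> -8 -> 8 -> -8 -> -10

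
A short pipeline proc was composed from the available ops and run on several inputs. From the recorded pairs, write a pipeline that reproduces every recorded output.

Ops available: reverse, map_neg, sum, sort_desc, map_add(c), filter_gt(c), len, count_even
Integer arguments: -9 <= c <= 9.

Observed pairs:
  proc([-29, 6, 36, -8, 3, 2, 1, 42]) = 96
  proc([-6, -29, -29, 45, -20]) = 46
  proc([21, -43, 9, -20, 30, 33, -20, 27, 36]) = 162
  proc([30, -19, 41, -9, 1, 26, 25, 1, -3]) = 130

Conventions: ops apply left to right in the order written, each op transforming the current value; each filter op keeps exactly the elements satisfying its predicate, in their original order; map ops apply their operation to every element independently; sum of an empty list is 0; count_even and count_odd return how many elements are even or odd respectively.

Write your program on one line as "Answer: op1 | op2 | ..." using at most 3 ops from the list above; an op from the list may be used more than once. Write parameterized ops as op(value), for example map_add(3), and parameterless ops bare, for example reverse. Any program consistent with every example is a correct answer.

map_add(1) | filter_gt(1) | sum

Check, running the answer program on each example:
  [-29, 6, 36, -8, 3, 2, 1, 42] -> [-28, 7, 37, -7, 4, 3, 2, 43] -> [7, 37, 4, 3, 2, 43] -> 96
  [-6, -29, -29, 45, -20] -> [-5, -28, -28, 46, -19] -> [46] -> 46
  [21, -43, 9, -20, 30, 33, -20, 27, 36] -> [22, -42, 10, -19, 31, 34, -19, 28, 37] -> [22, 10, 31, 34, 28, 37] -> 162
  [30, -19, 41, -9, 1, 26, 25, 1, -3] -> [31, -18, 42, -8, 2, 27, 26, 2, -2] -> [31, 42, 2, 27, 26, 2] -> 130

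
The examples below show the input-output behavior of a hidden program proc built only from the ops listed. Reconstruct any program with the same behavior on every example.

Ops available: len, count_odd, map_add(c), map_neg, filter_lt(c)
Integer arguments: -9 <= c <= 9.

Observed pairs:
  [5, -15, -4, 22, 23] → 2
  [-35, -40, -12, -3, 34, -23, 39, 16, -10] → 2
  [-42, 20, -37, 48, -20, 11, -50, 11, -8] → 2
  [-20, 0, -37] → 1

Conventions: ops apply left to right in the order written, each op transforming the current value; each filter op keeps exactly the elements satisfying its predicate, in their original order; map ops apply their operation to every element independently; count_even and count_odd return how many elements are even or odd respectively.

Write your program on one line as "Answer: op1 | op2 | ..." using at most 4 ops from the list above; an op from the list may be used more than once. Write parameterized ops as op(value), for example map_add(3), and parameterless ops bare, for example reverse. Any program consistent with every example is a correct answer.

map_add(5) | map_neg | filter_lt(3) | count_odd

Check, running the answer program on each example:
  [5, -15, -4, 22, 23] -> [10, -10, 1, 27, 28] -> [-10, 10, -1, -27, -28] -> [-10, -1, -27, -28] -> 2
  [-35, -40, -12, -3, 34, -23, 39, 16, -10] -> [-30, -35, -7, 2, 39, -18, 44, 21, -5] -> [30, 35, 7, -2, -39, 18, -44, -21, 5] -> [-2, -39, -44, -21] -> 2
  [-42, 20, -37, 48, -20, 11, -50, 11, -8] -> [-37, 25, -32, 53, -15, 16, -45, 16, -3] -> [37, -25, 32, -53, 15, -16, 45, -16, 3] -> [-25, -53, -16, -16] -> 2
  [-20, 0, -37] -> [-15, 5, -32] -> [15, -5, 32] -> [-5] -> 1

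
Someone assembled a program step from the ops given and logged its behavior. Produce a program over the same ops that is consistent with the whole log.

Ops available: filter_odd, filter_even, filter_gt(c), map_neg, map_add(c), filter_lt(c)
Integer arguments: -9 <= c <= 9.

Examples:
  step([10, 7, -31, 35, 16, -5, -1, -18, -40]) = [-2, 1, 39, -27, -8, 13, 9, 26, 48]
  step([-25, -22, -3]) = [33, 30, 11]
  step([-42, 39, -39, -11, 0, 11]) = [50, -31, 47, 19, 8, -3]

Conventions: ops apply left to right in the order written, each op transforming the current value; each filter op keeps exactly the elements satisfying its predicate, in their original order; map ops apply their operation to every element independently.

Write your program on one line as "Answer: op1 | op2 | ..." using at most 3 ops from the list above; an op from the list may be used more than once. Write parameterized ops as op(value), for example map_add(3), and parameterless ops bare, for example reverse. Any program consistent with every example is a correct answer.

map_add(-8) | map_neg

Check, running the answer program on each example:
  [10, 7, -31, 35, 16, -5, -1, -18, -40] -> [2, -1, -39, 27, 8, -13, -9, -26, -48] -> [-2, 1, 39, -27, -8, 13, 9, 26, 48]
  [-25, -22, -3] -> [-33, -30, -11] -> [33, 30, 11]
  [-42, 39, -39, -11, 0, 11] -> [-50, 31, -47, -19, -8, 3] -> [50, -31, 47, 19, 8, -3]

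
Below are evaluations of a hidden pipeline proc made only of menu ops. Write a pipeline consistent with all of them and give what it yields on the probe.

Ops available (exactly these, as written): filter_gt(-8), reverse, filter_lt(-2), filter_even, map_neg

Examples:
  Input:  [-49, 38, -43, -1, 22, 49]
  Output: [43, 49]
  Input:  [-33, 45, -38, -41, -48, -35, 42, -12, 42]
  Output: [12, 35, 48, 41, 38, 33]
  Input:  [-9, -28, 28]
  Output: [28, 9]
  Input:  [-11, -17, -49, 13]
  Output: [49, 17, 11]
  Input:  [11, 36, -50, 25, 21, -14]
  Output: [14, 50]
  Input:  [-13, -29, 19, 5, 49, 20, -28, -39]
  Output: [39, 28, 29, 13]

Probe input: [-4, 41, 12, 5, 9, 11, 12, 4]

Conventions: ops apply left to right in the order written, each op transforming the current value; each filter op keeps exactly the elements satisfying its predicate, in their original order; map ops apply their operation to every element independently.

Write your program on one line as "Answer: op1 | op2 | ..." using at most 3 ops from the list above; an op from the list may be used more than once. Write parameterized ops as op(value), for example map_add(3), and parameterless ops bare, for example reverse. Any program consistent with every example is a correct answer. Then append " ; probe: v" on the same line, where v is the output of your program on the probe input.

reverse | filter_lt(-2) | map_neg ; probe: [4]

Check, running the answer program on each example:
  [-49, 38, -43, -1, 22, 49] -> [49, 22, -1, -43, 38, -49] -> [-43, -49] -> [43, 49]
  [-33, 45, -38, -41, -48, -35, 42, -12, 42] -> [42, -12, 42, -35, -48, -41, -38, 45, -33] -> [-12, -35, -48, -41, -38, -33] -> [12, 35, 48, 41, 38, 33]
  [-9, -28, 28] -> [28, -28, -9] -> [-28, -9] -> [28, 9]
  [-11, -17, -49, 13] -> [13, -49, -17, -11] -> [-49, -17, -11] -> [49, 17, 11]
  [11, 36, -50, 25, 21, -14] -> [-14, 21, 25, -50, 36, 11] -> [-14, -50] -> [14, 50]
  [-13, -29, 19, 5, 49, 20, -28, -39] -> [-39, -28, 20, 49, 5, 19, -29, -13] -> [-39, -28, -29, -13] -> [39, 28, 29, 13]
  probe: [-4, 41, 12, 5, 9, 11, 12, 4] -> [4, 12, 11, 9, 5, 12, 41, -4] -> [-4] -> [4]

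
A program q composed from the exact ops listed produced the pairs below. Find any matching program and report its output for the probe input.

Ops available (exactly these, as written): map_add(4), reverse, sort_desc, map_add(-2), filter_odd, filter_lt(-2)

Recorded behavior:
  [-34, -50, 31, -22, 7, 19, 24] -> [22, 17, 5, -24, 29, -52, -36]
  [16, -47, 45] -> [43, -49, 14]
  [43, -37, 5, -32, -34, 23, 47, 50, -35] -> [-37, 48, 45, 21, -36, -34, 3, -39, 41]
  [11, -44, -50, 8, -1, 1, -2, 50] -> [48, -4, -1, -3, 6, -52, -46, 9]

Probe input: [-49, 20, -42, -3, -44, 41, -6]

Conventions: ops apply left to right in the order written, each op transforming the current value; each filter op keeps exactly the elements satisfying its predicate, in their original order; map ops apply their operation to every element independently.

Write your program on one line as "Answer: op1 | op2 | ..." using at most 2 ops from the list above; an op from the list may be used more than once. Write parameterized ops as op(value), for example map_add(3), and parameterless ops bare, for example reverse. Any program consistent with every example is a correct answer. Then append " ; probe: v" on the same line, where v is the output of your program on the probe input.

map_add(-2) | reverse ; probe: [-8, 39, -46, -5, -44, 18, -51]

Check, running the answer program on each example:
  [-34, -50, 31, -22, 7, 19, 24] -> [-36, -52, 29, -24, 5, 17, 22] -> [22, 17, 5, -24, 29, -52, -36]
  [16, -47, 45] -> [14, -49, 43] -> [43, -49, 14]
  [43, -37, 5, -32, -34, 23, 47, 50, -35] -> [41, -39, 3, -34, -36, 21, 45, 48, -37] -> [-37, 48, 45, 21, -36, -34, 3, -39, 41]
  [11, -44, -50, 8, -1, 1, -2, 50] -> [9, -46, -52, 6, -3, -1, -4, 48] -> [48, -4, -1, -3, 6, -52, -46, 9]
  probe: [-49, 20, -42, -3, -44, 41, -6] -> [-51, 18, -44, -5, -46, 39, -8] -> [-8, 39, -46, -5, -44, 18, -51]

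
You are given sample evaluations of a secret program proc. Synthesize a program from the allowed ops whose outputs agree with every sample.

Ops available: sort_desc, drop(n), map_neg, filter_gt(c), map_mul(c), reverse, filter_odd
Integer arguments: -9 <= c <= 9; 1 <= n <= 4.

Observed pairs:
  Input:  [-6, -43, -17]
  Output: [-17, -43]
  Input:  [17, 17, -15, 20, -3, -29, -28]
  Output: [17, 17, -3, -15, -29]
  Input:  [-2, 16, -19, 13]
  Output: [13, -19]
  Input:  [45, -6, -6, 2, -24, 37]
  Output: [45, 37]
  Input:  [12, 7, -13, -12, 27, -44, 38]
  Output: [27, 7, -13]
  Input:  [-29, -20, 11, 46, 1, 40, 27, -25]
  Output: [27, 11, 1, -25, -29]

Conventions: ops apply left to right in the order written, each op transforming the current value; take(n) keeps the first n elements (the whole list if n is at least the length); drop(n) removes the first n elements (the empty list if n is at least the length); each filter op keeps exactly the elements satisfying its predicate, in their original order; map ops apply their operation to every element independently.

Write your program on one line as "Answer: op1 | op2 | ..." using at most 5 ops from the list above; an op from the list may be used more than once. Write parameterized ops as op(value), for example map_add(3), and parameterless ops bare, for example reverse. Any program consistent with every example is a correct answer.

sort_desc | map_neg | filter_odd | map_neg

Check, running the answer program on each example:
  [-6, -43, -17] -> [-6, -17, -43] -> [6, 17, 43] -> [17, 43] -> [-17, -43]
  [17, 17, -15, 20, -3, -29, -28] -> [20, 17, 17, -3, -15, -28, -29] -> [-20, -17, -17, 3, 15, 28, 29] -> [-17, -17, 3, 15, 29] -> [17, 17, -3, -15, -29]
  [-2, 16, -19, 13] -> [16, 13, -2, -19] -> [-16, -13, 2, 19] -> [-13, 19] -> [13, -19]
  [45, -6, -6, 2, -24, 37] -> [45, 37, 2, -6, -6, -24] -> [-45, -37, -2, 6, 6, 24] -> [-45, -37] -> [45, 37]
  [12, 7, -13, -12, 27, -44, 38] -> [38, 27, 12, 7, -12, -13, -44] -> [-38, -27, -12, -7, 12, 13, 44] -> [-27, -7, 13] -> [27, 7, -13]
  [-29, -20, 11, 46, 1, 40, 27, -25] -> [46, 40, 27, 11, 1, -20, -25, -29] -> [-46, -40, -27, -11, -1, 20, 25, 29] -> [-27, -11, -1, 25, 29] -> [27, 11, 1, -25, -29]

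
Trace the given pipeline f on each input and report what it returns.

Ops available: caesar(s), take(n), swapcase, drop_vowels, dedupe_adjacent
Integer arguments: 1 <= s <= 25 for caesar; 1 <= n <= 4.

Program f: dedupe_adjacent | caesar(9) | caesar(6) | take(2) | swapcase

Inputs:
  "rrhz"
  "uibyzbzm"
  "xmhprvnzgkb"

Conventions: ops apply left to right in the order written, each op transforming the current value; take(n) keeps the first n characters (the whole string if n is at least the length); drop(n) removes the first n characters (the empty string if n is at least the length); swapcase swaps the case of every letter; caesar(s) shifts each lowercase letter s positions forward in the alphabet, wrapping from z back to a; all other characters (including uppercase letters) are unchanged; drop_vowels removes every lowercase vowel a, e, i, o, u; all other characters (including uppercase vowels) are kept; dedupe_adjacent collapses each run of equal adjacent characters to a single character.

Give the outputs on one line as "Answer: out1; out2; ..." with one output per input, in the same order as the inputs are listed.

Execution, op by op:
  "rrhz" -> "rhz" -> "aqi" -> "gwo" -> "gw" -> "GW"
  "uibyzbzm" -> "uibyzbzm" -> "drkhikiv" -> "jxqnoqob" -> "jx" -> "JX"
  "xmhprvnzgkb" -> "xmhprvnzgkb" -> "gvqyaewiptk" -> "mbwegkcovzq" -> "mb" -> "MB"

"GW"; "JX"; "MB"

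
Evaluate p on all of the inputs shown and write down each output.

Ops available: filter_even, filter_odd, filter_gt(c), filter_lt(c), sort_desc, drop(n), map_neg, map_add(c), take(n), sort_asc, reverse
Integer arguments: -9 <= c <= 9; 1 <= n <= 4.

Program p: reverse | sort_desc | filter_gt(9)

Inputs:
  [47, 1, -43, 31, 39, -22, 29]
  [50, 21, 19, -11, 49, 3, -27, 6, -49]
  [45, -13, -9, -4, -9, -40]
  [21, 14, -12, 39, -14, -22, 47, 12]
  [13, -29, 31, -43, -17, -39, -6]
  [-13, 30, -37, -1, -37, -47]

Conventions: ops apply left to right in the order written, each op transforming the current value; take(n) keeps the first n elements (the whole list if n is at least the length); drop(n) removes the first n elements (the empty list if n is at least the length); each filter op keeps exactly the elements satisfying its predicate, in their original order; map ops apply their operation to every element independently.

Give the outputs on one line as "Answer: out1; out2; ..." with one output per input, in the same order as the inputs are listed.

[47, 39, 31, 29]; [50, 49, 21, 19]; [45]; [47, 39, 21, 14, 12]; [31, 13]; [30]

Execution, op by op:
  [47, 1, -43, 31, 39, -22, 29] -> [29, -22, 39, 31, -43, 1, 47] -> [47, 39, 31, 29, 1, -22, -43] -> [47, 39, 31, 29]
  [50, 21, 19, -11, 49, 3, -27, 6, -49] -> [-49, 6, -27, 3, 49, -11, 19, 21, 50] -> [50, 49, 21, 19, 6, 3, -11, -27, -49] -> [50, 49, 21, 19]
  [45, -13, -9, -4, -9, -40] -> [-40, -9, -4, -9, -13, 45] -> [45, -4, -9, -9, -13, -40] -> [45]
  [21, 14, -12, 39, -14, -22, 47, 12] -> [12, 47, -22, -14, 39, -12, 14, 21] -> [47, 39, 21, 14, 12, -12, -14, -22] -> [47, 39, 21, 14, 12]
  [13, -29, 31, -43, -17, -39, -6] -> [-6, -39, -17, -43, 31, -29, 13] -> [31, 13, -6, -17, -29, -39, -43] -> [31, 13]
  [-13, 30, -37, -1, -37, -47] -> [-47, -37, -1, -37, 30, -13] -> [30, -1, -13, -37, -37, -47] -> [30]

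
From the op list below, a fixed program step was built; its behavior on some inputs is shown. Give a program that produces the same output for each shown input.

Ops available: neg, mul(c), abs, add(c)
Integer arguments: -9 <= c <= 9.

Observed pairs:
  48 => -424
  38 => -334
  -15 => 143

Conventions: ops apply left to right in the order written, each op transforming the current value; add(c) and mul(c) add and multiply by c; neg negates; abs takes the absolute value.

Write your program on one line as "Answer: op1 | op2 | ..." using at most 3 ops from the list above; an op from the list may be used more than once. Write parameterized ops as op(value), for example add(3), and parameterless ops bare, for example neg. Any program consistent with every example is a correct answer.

mul(9) | neg | add(8)

Check, running the answer program on each example:
  48 -> 432 -> -432 -> -424
  38 -> 342 -> -342 -> -334
  -15 -> -135 -> 135 -> 143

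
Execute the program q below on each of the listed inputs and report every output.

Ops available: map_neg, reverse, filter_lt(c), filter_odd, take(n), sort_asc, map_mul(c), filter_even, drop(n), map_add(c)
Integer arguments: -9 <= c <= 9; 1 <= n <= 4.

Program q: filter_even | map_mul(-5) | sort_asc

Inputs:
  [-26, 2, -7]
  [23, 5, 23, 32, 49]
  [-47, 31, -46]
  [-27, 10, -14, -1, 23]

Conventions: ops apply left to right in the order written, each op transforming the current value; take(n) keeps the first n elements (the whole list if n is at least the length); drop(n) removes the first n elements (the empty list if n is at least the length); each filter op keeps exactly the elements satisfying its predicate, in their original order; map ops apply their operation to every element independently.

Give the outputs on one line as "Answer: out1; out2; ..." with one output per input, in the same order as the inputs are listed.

Execution, op by op:
  [-26, 2, -7] -> [-26, 2] -> [130, -10] -> [-10, 130]
  [23, 5, 23, 32, 49] -> [32] -> [-160] -> [-160]
  [-47, 31, -46] -> [-46] -> [230] -> [230]
  [-27, 10, -14, -1, 23] -> [10, -14] -> [-50, 70] -> [-50, 70]

[-10, 130]; [-160]; [230]; [-50, 70]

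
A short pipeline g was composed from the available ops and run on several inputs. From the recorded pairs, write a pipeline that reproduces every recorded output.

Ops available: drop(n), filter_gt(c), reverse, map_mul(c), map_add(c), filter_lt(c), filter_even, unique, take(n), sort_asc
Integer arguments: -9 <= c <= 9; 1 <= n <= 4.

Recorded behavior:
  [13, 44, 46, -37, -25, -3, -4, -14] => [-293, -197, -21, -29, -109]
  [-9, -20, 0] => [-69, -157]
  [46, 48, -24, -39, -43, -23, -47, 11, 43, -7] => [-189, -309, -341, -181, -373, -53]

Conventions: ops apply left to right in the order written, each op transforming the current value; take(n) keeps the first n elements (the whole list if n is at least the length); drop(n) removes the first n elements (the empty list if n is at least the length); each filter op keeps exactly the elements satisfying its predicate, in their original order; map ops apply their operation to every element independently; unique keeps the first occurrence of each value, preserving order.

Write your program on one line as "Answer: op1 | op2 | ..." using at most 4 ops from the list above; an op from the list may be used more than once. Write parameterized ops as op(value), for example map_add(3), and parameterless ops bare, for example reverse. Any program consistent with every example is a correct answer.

map_mul(8) | filter_lt(-2) | map_add(3)

Check, running the answer program on each example:
  [13, 44, 46, -37, -25, -3, -4, -14] -> [104, 352, 368, -296, -200, -24, -32, -112] -> [-296, -200, -24, -32, -112] -> [-293, -197, -21, -29, -109]
  [-9, -20, 0] -> [-72, -160, 0] -> [-72, -160] -> [-69, -157]
  [46, 48, -24, -39, -43, -23, -47, 11, 43, -7] -> [368, 384, -192, -312, -344, -184, -376, 88, 344, -56] -> [-192, -312, -344, -184, -376, -56] -> [-189, -309, -341, -181, -373, -53]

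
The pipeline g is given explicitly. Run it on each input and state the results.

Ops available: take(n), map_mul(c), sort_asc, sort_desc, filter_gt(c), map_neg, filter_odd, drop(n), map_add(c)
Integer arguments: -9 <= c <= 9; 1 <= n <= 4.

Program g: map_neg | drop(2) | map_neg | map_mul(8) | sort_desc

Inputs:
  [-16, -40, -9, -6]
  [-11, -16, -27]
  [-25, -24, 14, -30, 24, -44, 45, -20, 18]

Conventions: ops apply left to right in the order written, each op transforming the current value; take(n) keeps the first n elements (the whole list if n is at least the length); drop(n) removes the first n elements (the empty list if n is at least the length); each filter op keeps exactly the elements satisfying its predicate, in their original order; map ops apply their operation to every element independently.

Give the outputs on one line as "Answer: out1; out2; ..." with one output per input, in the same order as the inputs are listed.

Execution, op by op:
  [-16, -40, -9, -6] -> [16, 40, 9, 6] -> [9, 6] -> [-9, -6] -> [-72, -48] -> [-48, -72]
  [-11, -16, -27] -> [11, 16, 27] -> [27] -> [-27] -> [-216] -> [-216]
  [-25, -24, 14, -30, 24, -44, 45, -20, 18] -> [25, 24, -14, 30, -24, 44, -45, 20, -18] -> [-14, 30, -24, 44, -45, 20, -18] -> [14, -30, 24, -44, 45, -20, 18] -> [112, -240, 192, -352, 360, -160, 144] -> [360, 192, 144, 112, -160, -240, -352]

[-48, -72]; [-216]; [360, 192, 144, 112, -160, -240, -352]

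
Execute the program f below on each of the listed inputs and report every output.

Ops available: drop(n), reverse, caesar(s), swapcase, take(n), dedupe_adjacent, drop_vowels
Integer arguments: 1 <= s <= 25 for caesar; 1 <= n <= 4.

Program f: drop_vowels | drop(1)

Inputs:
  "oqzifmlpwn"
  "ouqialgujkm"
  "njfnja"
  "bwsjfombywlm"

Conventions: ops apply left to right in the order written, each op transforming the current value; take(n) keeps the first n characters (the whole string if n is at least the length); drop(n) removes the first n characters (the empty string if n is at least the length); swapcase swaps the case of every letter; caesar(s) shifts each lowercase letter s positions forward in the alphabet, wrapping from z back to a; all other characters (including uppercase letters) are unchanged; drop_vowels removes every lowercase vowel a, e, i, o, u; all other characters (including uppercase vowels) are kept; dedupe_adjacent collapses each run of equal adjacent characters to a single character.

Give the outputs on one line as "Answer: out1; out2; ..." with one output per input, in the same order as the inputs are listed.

"zfmlpwn"; "lgjkm"; "jfnj"; "wsjfmbywlm"

Execution, op by op:
  "oqzifmlpwn" -> "qzfmlpwn" -> "zfmlpwn"
  "ouqialgujkm" -> "qlgjkm" -> "lgjkm"
  "njfnja" -> "njfnj" -> "jfnj"
  "bwsjfombywlm" -> "bwsjfmbywlm" -> "wsjfmbywlm"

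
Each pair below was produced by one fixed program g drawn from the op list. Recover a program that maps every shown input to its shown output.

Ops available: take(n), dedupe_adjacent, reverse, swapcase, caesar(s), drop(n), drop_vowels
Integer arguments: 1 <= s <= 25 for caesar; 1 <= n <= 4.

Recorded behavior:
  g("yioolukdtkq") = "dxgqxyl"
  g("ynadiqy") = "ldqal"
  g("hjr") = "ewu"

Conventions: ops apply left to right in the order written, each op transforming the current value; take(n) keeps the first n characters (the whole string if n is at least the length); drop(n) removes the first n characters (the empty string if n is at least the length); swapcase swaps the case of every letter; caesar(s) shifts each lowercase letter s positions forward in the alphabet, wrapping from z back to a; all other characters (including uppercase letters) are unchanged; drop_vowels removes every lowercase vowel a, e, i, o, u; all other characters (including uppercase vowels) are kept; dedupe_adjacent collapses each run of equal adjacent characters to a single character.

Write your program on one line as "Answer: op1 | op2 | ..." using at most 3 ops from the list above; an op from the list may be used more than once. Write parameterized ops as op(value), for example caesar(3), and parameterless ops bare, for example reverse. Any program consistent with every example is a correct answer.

reverse | drop_vowels | caesar(13)

Check, running the answer program on each example:
  "yioolukdtkq" -> "qktdkulooiy" -> "qktdkly" -> "dxgqxyl"
  "ynadiqy" -> "yqidany" -> "yqdny" -> "ldqal"
  "hjr" -> "rjh" -> "rjh" -> "ewu"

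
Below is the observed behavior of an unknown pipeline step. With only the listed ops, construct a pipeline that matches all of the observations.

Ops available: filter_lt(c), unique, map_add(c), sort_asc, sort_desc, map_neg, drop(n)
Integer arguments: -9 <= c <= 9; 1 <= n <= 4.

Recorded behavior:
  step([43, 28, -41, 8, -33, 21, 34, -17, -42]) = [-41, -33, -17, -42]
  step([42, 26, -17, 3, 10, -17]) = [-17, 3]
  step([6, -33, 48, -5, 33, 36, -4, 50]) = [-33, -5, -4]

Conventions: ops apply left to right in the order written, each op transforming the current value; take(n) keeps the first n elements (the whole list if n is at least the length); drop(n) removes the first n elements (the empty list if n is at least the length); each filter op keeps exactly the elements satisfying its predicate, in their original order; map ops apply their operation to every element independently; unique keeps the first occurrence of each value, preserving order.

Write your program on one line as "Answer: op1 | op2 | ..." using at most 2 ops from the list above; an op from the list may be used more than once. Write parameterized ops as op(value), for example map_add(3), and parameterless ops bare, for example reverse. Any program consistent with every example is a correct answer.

unique | filter_lt(6)

Check, running the answer program on each example:
  [43, 28, -41, 8, -33, 21, 34, -17, -42] -> [43, 28, -41, 8, -33, 21, 34, -17, -42] -> [-41, -33, -17, -42]
  [42, 26, -17, 3, 10, -17] -> [42, 26, -17, 3, 10] -> [-17, 3]
  [6, -33, 48, -5, 33, 36, -4, 50] -> [6, -33, 48, -5, 33, 36, -4, 50] -> [-33, -5, -4]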